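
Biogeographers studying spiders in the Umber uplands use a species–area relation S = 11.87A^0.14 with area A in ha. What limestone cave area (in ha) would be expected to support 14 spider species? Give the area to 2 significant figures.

3.3 ha

14 = 11.87 × A^0.14  ⇒  A^0.14 = 14/11.87 = 1.179
ln A = ln(1.179) / 0.14 = 0.1650 / 0.14 = 1.1789
A = e^1.1789 ≈ 3.251 ha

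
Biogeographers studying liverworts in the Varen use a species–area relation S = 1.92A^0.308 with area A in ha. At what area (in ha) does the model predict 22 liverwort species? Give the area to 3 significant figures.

22 = 1.92 × A^0.308  ⇒  A^0.308 = 22/1.92 = 11.46
ln A = ln(11.46) / 0.308 = 2.4387 / 0.308 = 7.9179
A = e^7.9179 ≈ 2746 ha

2750 ha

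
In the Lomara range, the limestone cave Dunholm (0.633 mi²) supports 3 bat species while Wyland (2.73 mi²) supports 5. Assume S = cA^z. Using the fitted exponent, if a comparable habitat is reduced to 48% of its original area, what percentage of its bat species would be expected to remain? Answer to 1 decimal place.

z = ln(5/3) / ln(2.73/0.633) = 0.5108 / 1.4616 = 0.3495
S_new/S_old = (A_new/A_old)^z = 0.48^0.3495 = exp(0.3495 × -0.7340) = 0.7737

77.4%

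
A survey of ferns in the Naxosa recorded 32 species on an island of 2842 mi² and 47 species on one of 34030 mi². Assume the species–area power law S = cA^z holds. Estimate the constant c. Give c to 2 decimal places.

z = ln(S₂/S₁) / ln(A₂/A₁) = ln(47/32) / ln(34030/2842) = 0.3844 / 2.4827 = 0.1548
c = S₁ / A₁^z = 32 / 2842^0.1548 = 32 / 3.426 = 9.341

9.34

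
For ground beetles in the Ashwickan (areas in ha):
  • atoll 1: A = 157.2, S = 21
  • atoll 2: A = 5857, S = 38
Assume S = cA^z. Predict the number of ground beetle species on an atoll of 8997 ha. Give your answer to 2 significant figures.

41

z = ln(38/21) / ln(5857/157.2) = 0.5931 / 3.6179 = 0.1639
c = 21 / 157.2^0.1639 = 21 / 2.291 = 9.166
S₃ = 9.166 × 8997^0.1639 = 9.166 × 4.448 ≈ 40.77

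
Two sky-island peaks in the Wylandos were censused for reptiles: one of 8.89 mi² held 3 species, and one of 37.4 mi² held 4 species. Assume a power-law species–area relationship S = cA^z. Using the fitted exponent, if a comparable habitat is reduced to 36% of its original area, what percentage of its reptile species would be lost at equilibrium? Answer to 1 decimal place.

z = ln(4/3) / ln(37.4/8.89) = 0.2877 / 1.4367 = 0.2002
S_new/S_old = (A_new/A_old)^z = 0.36^0.2002 = exp(0.2002 × -1.0217) = 0.815
Fraction lost = 1 − 0.815 = 0.185

18.5%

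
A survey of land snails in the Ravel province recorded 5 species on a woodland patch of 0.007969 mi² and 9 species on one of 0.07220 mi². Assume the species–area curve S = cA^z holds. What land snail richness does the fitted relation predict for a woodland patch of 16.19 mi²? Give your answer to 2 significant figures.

z = ln(9/5) / ln(0.0722/0.007969) = 0.5878 / 2.2039 = 0.2667
c = 5 / 0.007969^0.2667 = 5 / 0.2756 = 18.14
S₃ = 18.14 × 16.19^0.2667 = 18.14 × 2.101 ≈ 38.12

38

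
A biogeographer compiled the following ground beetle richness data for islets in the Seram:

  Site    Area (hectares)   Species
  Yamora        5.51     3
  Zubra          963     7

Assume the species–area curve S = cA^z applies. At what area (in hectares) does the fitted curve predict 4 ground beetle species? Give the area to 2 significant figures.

z = ln(7/3) / ln(963/5.51) = 0.8473 / 5.1635 = 0.1641
c = 3 / 5.51^0.1641 = 3 / 1.323 = 2.267
A = (4/2.267)^(1/0.1641) ⇒ ln A = ln(1.764)/0.1641 = 3.4597
A = e^3.4597 ≈ 31.81 hectares

32 hectares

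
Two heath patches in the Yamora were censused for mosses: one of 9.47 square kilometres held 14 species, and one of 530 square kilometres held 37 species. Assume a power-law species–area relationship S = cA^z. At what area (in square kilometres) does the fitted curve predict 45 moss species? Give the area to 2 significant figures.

1200 square kilometres

z = ln(37/14) / ln(530/9.47) = 0.9719 / 4.0247 = 0.2415
c = 14 / 9.47^0.2415 = 14 / 1.721 = 8.135
A = (45/8.135)^(1/0.2415) ⇒ ln A = ln(5.532)/0.2415 = 7.0835
A = e^7.0835 ≈ 1192 square kilometres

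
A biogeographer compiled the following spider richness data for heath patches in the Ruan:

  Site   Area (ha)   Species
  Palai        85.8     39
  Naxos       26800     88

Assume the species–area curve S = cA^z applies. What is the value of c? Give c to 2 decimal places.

z = ln(S₂/S₁) / ln(A₂/A₁) = ln(88/39) / ln(26800/85.8) = 0.8138 / 5.7441 = 0.1417
c = S₁ / A₁^z = 39 / 85.8^0.1417 = 39 / 1.879 = 20.76

20.76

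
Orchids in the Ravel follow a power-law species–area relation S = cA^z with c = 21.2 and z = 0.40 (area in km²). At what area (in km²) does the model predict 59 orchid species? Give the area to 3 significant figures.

59 = 21.2 × A^0.4  ⇒  A^0.4 = 59/21.2 = 2.783
ln A = ln(2.783) / 0.4 = 1.0235 / 0.4 = 2.5588
A = e^2.5588 ≈ 12.92 km²

12.9 km²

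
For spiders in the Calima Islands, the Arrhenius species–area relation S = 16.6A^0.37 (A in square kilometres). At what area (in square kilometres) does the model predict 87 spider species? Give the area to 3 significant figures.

88.0 square kilometres

87 = 16.6 × A^0.37  ⇒  A^0.37 = 87/16.6 = 5.241
ln A = ln(5.241) / 0.37 = 1.6565 / 0.37 = 4.4770
A = e^4.4770 ≈ 87.97 square kilometres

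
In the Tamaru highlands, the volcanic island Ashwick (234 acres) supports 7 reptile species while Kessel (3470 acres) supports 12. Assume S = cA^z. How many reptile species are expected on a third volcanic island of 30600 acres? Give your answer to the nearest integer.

19

z = ln(12/7) / ln(3470/234) = 0.5390 / 2.6966 = 0.1999
c = 7 / 234^0.1999 = 7 / 2.976 = 2.353
S₃ = 2.353 × 30600^0.1999 = 2.353 × 7.882 ≈ 18.54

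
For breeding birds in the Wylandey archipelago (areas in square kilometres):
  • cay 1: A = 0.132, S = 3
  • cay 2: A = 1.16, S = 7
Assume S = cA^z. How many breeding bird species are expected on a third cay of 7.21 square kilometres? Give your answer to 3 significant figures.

z = ln(7/3) / ln(1.16/0.132) = 0.8473 / 2.1734 = 0.3899
c = 3 / 0.132^0.3899 = 3 / 0.4541 = 6.606
S₃ = 6.606 × 7.21^0.3899 = 6.606 × 2.16 ≈ 14.27

14.3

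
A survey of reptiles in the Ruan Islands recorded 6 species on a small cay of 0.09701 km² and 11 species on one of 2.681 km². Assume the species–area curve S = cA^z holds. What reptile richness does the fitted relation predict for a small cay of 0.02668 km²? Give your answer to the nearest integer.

z = ln(11/6) / ln(2.681/0.09701) = 0.6061 / 3.3191 = 0.1826
c = 6 / 0.09701^0.1826 = 6 / 0.6531 = 9.187
S₃ = 9.187 × 0.02668^0.1826 = 9.187 × 0.5159 ≈ 4.74

5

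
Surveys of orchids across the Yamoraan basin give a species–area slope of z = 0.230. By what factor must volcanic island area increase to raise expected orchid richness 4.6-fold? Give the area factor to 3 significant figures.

(A₂/A₁)^0.23 = 4.6, so A₂/A₁ = 4.6^(1/0.23) = 4.6^4.348
ln(A₂/A₁) = ln 4.6 / 0.23 = 1.5261 / 0.23 = 6.6350
A₂/A₁ = e^6.6350 ≈ 761.3

761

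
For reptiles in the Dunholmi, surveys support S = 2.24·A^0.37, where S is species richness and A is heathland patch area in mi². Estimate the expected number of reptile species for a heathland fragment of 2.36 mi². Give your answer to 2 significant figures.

S = 2.24 × 2.36^0.37 = 2.24 × 1.374 ≈ 3.078

3.1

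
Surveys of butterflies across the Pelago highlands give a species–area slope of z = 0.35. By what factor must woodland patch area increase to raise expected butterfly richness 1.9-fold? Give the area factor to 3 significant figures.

(A₂/A₁)^0.35 = 1.9, so A₂/A₁ = 1.9^(1/0.35) = 1.9^2.857
ln(A₂/A₁) = ln 1.9 / 0.35 = 0.6419 / 0.35 = 1.8339
A₂/A₁ = e^1.8339 ≈ 6.258

6.26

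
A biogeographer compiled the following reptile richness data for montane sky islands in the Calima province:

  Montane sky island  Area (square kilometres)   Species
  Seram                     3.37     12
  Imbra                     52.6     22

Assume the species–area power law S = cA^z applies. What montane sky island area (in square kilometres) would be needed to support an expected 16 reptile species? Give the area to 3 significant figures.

12.4 square kilometres

z = ln(22/12) / ln(52.6/3.37) = 0.6061 / 2.7478 = 0.2206
c = 12 / 3.37^0.2206 = 12 / 1.307 = 9.179
A = (16/9.179)^(1/0.2206) ⇒ ln A = ln(1.743)/0.2206 = 2.5191
A = e^2.5191 ≈ 12.42 square kilometres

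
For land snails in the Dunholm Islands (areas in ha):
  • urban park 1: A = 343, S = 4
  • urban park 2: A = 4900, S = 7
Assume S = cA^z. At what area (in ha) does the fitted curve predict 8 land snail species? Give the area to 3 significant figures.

9240 ha

z = ln(7/4) / ln(4900/343) = 0.5596 / 2.6593 = 0.2104
c = 4 / 343^0.2104 = 4 / 3.416 = 1.171
A = (8/1.171)^(1/0.2104) ⇒ ln A = ln(6.832)/0.2104 = 9.1315
A = e^9.1315 ≈ 9242 ha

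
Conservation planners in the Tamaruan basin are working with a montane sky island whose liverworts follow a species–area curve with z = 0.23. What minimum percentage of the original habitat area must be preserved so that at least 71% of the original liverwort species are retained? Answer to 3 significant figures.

Need (A_new/A_old)^0.23 = 0.71, so A_new/A_old = 0.71^(1/0.23) = 0.71^4.348
ln(A_new/A_old) = ln 0.71 / 0.23 = -0.3425 / 0.23 = -1.4891
A_new/A_old = e^-1.4891 ≈ 0.2256

22.6%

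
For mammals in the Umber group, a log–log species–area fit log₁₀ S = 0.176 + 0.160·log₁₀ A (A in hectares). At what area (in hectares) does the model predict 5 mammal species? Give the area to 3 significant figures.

1860 hectares

5 = 1.5 × A^0.16  ⇒  A^0.16 = 5/1.5 = 3.334
ln A = ln(3.334) / 0.16 = 1.2042 / 0.16 = 7.5261
A = e^7.5261 ≈ 1856 hectares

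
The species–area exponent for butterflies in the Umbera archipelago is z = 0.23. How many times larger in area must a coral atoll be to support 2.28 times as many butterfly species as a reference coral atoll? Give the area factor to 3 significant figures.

36.0

(A₂/A₁)^0.23 = 2.28, so A₂/A₁ = 2.28^(1/0.23) = 2.28^4.348
ln(A₂/A₁) = ln 2.28 / 0.23 = 0.8242 / 0.23 = 3.5834
A₂/A₁ = e^3.5834 ≈ 35.99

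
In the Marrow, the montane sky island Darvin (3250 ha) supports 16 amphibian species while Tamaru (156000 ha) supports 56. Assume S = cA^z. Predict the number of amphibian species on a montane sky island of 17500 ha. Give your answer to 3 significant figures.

27.6

z = ln(56/16) / ln(156000/3250) = 1.2528 / 3.8712 = 0.3236
c = 16 / 3250^0.3236 = 16 / 13.69 = 1.169
S₃ = 1.169 × 17500^0.3236 = 1.169 × 23.61 ≈ 27.59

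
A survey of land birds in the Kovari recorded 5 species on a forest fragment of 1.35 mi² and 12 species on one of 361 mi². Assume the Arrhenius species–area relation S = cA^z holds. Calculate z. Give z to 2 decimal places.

Taking logs: ln S = ln c + z ln A, so z = (ln S₂ − ln S₁)/(ln A₂ − ln A₁).
z = ln(12/5) / ln(361/1.35) = ln(2.4) / ln(267.4) = 0.8755 / 5.5888 = 0.1566

0.16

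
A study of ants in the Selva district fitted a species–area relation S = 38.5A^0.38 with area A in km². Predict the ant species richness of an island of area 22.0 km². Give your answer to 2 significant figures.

120

S = 38.5 × 22^0.38
ln S = ln 38.5 + 0.38 × ln 22 = 3.6507 + 0.38 × 3.0910 = 4.8253
S = e^4.8253 ≈ 124.6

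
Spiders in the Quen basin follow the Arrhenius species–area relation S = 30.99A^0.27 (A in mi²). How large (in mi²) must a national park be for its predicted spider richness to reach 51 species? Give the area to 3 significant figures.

51 = 30.99 × A^0.27  ⇒  A^0.27 = 51/30.99 = 1.646
ln A = ln(1.646) / 0.27 = 0.4982 / 0.27 = 1.8450
A = e^1.8450 ≈ 6.328 mi²

6.33 mi²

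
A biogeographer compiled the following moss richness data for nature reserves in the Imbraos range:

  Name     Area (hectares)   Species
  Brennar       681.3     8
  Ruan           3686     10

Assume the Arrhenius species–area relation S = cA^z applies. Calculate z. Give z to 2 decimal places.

0.13

Taking logs: ln S = ln c + z ln A, so z = (ln S₂ − ln S₁)/(ln A₂ − ln A₁).
z = ln(10/8) / ln(3686/681.3) = ln(1.25) / ln(5.41) = 0.2231 / 1.6883 = 0.1322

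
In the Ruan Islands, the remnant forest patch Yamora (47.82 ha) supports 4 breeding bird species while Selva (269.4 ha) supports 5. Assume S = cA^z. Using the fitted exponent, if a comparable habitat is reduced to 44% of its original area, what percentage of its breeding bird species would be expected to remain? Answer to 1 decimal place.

89.9%

z = ln(5/4) / ln(269.4/47.82) = 0.2231 / 1.7288 = 0.1291
S_new/S_old = (A_new/A_old)^z = 0.44^0.1291 = exp(0.1291 × -0.8210) = 0.8995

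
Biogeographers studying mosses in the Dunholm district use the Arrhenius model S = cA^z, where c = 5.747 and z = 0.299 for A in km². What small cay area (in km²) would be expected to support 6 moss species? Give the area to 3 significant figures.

1.15 km²

6 = 5.747 × A^0.299  ⇒  A^0.299 = 6/5.747 = 1.044
ln A = ln(1.044) / 0.299 = 0.0431 / 0.299 = 0.1441
A = e^0.1441 ≈ 1.155 km²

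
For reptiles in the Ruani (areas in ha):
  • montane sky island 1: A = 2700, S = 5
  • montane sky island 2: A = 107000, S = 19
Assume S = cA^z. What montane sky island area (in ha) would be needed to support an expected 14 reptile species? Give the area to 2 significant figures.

46000 ha

z = ln(19/5) / ln(107000/2700) = 1.3350 / 3.6796 = 0.3628
c = 5 / 2700^0.3628 = 5 / 17.58 = 0.2845
A = (14/0.2845)^(1/0.3628) ⇒ ln A = ln(49.22)/0.3628 = 10.7389
A = e^10.7389 ≈ 46114 ha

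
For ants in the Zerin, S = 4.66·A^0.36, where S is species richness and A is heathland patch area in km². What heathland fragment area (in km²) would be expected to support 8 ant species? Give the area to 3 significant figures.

4.49 km²

8 = 4.66 × A^0.36  ⇒  A^0.36 = 8/4.66 = 1.717
ln A = ln(1.717) / 0.36 = 0.5404 / 0.36 = 1.5012
A = e^1.5012 ≈ 4.487 km²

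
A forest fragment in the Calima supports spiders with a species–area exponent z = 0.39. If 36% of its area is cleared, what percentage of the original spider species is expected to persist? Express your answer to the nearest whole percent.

S_new/S_old = (A_new/A_old)^z = 0.64^0.39
= exp(0.39 × ln 0.64) = exp(0.39 × -0.4463) = exp(-0.1741) ≈ 0.8403

84%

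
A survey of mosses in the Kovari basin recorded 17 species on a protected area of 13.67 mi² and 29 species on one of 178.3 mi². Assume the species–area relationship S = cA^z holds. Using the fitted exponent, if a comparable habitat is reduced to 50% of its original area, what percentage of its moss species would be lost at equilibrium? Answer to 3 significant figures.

z = ln(29/17) / ln(178.3/13.67) = 0.5341 / 2.5683 = 0.2080
S_new/S_old = (A_new/A_old)^z = 0.5^0.2080 = exp(0.2080 × -0.6931) = 0.8658
Fraction lost = 1 − 0.8658 = 0.1342

13.4%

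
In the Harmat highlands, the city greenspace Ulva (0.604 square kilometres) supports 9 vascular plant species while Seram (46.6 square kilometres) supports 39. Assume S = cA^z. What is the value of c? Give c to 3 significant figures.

z = ln(S₂/S₁) / ln(A₂/A₁) = ln(39/9) / ln(46.6/0.604) = 1.4663 / 4.3458 = 0.3374
c = S₁ / A₁^z = 9 / 0.604^0.3374 = 9 / 0.8436 = 10.67

10.7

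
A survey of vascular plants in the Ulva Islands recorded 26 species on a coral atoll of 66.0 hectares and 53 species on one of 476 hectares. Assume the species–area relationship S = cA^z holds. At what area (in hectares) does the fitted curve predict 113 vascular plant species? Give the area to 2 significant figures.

z = ln(53/26) / ln(476/66) = 0.7122 / 1.9758 = 0.3605
c = 26 / 66^0.3605 = 26 / 4.528 = 5.742
A = (113/5.742)^(1/0.3605) ⇒ ln A = ln(19.68)/0.3605 = 8.2657
A = e^8.2657 ≈ 3888 hectares

3900 hectares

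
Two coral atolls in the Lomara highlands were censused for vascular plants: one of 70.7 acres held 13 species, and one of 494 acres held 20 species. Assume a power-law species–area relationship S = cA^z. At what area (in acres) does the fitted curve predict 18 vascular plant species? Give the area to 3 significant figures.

z = ln(20/13) / ln(494/70.7) = 0.4308 / 1.9441 = 0.2216
c = 13 / 70.7^0.2216 = 13 / 2.569 = 5.06
A = (18/5.06)^(1/0.2216) ⇒ ln A = ln(3.557)/0.2216 = 5.7271
A = e^5.7271 ≈ 307.1 acres

307 acres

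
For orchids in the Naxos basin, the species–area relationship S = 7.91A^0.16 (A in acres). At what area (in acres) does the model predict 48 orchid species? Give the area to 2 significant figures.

48 = 7.91 × A^0.16  ⇒  A^0.16 = 48/7.91 = 6.068
ln A = ln(6.068) / 0.16 = 1.8031 / 0.16 = 11.2692
A = e^11.2692 ≈ 78371 acres

78000 acres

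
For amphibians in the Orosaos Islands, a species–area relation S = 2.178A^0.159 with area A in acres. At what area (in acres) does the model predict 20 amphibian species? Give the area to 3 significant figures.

1140000 acres

20 = 2.178 × A^0.159  ⇒  A^0.159 = 20/2.178 = 9.183
ln A = ln(9.183) / 0.159 = 2.2173 / 0.159 = 13.9454
A = e^13.9454 ≈ 1138750 acres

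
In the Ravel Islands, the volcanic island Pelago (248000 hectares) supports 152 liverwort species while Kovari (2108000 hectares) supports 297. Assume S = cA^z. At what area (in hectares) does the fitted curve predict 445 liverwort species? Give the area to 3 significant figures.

7670000 hectares

z = ln(297/152) / ln(2108000/248000) = 0.6699 / 2.1401 = 0.3130
c = 152 / 248000^0.3130 = 152 / 48.81 = 3.114
A = (445/3.114)^(1/0.3130) ⇒ ln A = ln(142.9)/0.3130 = 15.8531
A = e^15.8531 ≈ 7671764 hectares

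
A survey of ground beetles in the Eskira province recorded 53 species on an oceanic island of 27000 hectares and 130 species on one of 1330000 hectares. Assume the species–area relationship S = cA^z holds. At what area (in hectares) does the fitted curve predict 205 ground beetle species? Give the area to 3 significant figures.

9620000 hectares

z = ln(130/53) / ln(1330000/27000) = 0.8972 / 3.8971 = 0.2302
c = 53 / 27000^0.2302 = 53 / 10.48 = 5.059
A = (205/5.059)^(1/0.2302) ⇒ ln A = ln(40.53)/0.2302 = 16.0790
A = e^16.0790 ≈ 9616675 hectares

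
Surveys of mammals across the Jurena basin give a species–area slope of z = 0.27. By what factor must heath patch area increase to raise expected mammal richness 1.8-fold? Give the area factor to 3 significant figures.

8.82

(A₂/A₁)^0.27 = 1.8, so A₂/A₁ = 1.8^(1/0.27) = 1.8^3.704
ln(A₂/A₁) = ln 1.8 / 0.27 = 0.5878 / 0.27 = 2.1770
A₂/A₁ = e^2.1770 ≈ 8.82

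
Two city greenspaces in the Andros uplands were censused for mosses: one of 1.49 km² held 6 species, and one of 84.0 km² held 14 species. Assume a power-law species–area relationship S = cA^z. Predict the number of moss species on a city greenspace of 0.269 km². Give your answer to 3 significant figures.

4.19

z = ln(14/6) / ln(84/1.49) = 0.8473 / 4.0320 = 0.2101
c = 6 / 1.49^0.2101 = 6 / 1.087 = 5.518
S₃ = 5.518 × 0.269^0.2101 = 5.518 × 0.7589 ≈ 4.187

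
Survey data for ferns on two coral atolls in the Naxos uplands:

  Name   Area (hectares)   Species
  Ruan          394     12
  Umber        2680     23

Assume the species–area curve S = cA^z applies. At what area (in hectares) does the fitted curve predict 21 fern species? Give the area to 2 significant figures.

z = ln(23/12) / ln(2680/394) = 0.6506 / 1.9172 = 0.3393
c = 12 / 394^0.3393 = 12 / 7.599 = 1.579
A = (21/1.579)^(1/0.3393) ⇒ ln A = ln(13.3)/0.3393 = 7.6255
A = e^7.6255 ≈ 2050 hectares

2000 hectares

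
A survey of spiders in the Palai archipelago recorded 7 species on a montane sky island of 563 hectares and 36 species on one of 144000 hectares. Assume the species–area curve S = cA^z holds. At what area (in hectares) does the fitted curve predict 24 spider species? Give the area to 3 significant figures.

z = ln(36/7) / ln(144000/563) = 1.6376 / 5.5443 = 0.2954
c = 7 / 563^0.2954 = 7 / 6.493 = 1.078
A = (24/1.078)^(1/0.2954) ⇒ ln A = ln(22.26)/0.2954 = 10.5048
A = e^10.5048 ≈ 36491 hectares

36500 hectares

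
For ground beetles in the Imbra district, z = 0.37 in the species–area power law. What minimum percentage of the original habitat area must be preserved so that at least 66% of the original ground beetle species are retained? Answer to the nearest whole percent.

Need (A_new/A_old)^0.37 = 0.66, so A_new/A_old = 0.66^(1/0.37) = 0.66^2.703
ln(A_new/A_old) = ln 0.66 / 0.37 = -0.4155 / 0.37 = -1.1230
A_new/A_old = e^-1.1230 ≈ 0.3253

33%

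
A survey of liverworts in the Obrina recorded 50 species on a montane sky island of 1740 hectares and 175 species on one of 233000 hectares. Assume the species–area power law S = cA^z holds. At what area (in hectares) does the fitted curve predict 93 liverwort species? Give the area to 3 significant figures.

19700 hectares

z = ln(175/50) / ln(233000/1740) = 1.2528 / 4.8972 = 0.2558
c = 50 / 1740^0.2558 = 50 / 6.745 = 7.413
A = (93/7.413)^(1/0.2558) ⇒ ln A = ln(12.55)/0.2558 = 9.8875
A = e^9.8875 ≈ 19683 hectares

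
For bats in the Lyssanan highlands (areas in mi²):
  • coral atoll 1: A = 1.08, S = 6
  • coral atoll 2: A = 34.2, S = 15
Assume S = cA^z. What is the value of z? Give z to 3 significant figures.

Taking logs: ln S = ln c + z ln A, so z = (ln S₂ − ln S₁)/(ln A₂ − ln A₁).
z = ln(15/6) / ln(34.2/1.08) = ln(2.5) / ln(31.67) = 0.9163 / 3.4553 = 0.2652

0.265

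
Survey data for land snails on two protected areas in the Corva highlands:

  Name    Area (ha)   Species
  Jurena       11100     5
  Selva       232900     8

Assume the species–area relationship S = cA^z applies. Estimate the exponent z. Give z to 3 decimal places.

Taking logs: ln S = ln c + z ln A, so z = (ln S₂ − ln S₁)/(ln A₂ − ln A₁).
z = ln(8/5) / ln(232900/11100) = ln(1.6) / ln(20.98) = 0.4700 / 3.0437 = 0.1544

0.154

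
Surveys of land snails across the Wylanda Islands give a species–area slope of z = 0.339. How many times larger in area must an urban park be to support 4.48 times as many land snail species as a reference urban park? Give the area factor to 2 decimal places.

83.40

(A₂/A₁)^0.339 = 4.48, so A₂/A₁ = 4.48^(1/0.339) = 4.48^2.95
ln(A₂/A₁) = ln 4.48 / 0.339 = 1.4996 / 0.339 = 4.4237
A₂/A₁ = e^4.4237 ≈ 83.4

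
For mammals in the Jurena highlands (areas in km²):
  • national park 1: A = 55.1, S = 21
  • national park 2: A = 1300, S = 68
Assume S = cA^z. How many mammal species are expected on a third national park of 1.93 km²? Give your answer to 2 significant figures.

6.0

z = ln(68/21) / ln(1300/55.1) = 1.1750 / 3.1610 = 0.3717
c = 21 / 55.1^0.3717 = 21 / 4.438 = 4.732
S₃ = 4.732 × 1.93^0.3717 = 4.732 × 1.277 ≈ 6.042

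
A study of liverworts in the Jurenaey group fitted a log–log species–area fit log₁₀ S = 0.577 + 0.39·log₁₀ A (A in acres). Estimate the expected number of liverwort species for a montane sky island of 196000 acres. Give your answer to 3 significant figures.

438

S = 3.776 × 196000^0.39 = 3.776 × 115.9 ≈ 437.5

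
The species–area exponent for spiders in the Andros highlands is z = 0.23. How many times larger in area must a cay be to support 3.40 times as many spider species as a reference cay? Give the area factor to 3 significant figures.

205

(A₂/A₁)^0.23 = 3.4, so A₂/A₁ = 3.4^(1/0.23) = 3.4^4.348
ln(A₂/A₁) = ln 3.4 / 0.23 = 1.2238 / 0.23 = 5.3208
A₂/A₁ = e^5.3208 ≈ 204.5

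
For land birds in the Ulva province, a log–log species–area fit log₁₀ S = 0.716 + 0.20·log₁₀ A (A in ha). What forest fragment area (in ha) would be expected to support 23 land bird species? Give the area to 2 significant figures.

23 = 5.2 × A^0.2  ⇒  A^0.2 = 23/5.2 = 4.423
ln A = ln(4.423) / 0.2 = 1.4868 / 0.2 = 7.4342
A = e^7.4342 ≈ 1693 ha

1700 ha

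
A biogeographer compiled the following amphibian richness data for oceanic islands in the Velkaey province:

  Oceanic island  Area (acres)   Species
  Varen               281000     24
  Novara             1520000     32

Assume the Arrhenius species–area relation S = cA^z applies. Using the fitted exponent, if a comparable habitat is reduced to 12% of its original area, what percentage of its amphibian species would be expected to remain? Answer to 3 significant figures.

69.7%

z = ln(32/24) / ln(1520000/281000) = 0.2877 / 1.6881 = 0.1704
S_new/S_old = (A_new/A_old)^z = 0.12^0.1704 = exp(0.1704 × -2.1203) = 0.6968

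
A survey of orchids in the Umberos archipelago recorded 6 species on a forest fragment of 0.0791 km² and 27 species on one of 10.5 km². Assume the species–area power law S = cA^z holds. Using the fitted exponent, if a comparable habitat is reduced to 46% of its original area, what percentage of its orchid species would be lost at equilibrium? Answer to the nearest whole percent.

z = ln(27/6) / ln(10.5/0.0791) = 1.5041 / 4.8884 = 0.3077
S_new/S_old = (A_new/A_old)^z = 0.46^0.3077 = exp(0.3077 × -0.7765) = 0.7875
Fraction lost = 1 − 0.7875 = 0.2125

21%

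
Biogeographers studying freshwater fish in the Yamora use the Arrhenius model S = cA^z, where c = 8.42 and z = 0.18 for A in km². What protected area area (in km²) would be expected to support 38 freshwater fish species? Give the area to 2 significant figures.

4300 km²

38 = 8.42 × A^0.18  ⇒  A^0.18 = 38/8.42 = 4.513
ln A = ln(4.513) / 0.18 = 1.5070 / 0.18 = 8.3721
A = e^8.3721 ≈ 4325 km²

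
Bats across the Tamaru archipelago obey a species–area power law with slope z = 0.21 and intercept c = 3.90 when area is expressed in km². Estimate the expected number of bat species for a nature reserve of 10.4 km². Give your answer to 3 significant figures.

S = 3.9 × 10.4^0.21 = 3.9 × 1.635 ≈ 6.377

6.38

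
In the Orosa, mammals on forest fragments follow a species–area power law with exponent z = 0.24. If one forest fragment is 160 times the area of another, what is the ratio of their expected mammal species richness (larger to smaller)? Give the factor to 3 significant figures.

S₂/S₁ = (A₂/A₁)^z = 160^0.24
ln(S₂/S₁) = 0.24 × ln 160 = 0.24 × 5.0752 = 1.2180
S₂/S₁ = e^1.2180 ≈ 3.381

3.38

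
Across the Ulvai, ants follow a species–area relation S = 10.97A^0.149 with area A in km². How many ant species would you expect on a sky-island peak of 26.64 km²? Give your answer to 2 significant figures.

18

S = 10.97 × 26.64^0.149
ln S = ln 10.97 + 0.149 × ln 26.64 = 2.3952 + 0.149 × 3.2824 = 2.8842
S = e^2.8842 ≈ 17.89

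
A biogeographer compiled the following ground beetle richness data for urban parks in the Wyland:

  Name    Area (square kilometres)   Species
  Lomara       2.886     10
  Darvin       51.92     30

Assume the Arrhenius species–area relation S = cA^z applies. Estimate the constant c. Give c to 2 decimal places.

z = ln(S₂/S₁) / ln(A₂/A₁) = ln(30/10) / ln(51.92/2.886) = 1.0986 / 2.8898 = 0.3802
c = S₁ / A₁^z = 10 / 2.886^0.3802 = 10 / 1.496 = 6.684

6.68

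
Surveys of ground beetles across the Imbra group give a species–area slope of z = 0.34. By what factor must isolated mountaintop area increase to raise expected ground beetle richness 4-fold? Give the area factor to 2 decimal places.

(A₂/A₁)^0.34 = 4, so A₂/A₁ = 4^(1/0.34) = 4^2.941
ln(A₂/A₁) = ln 4 / 0.34 = 1.3863 / 0.34 = 4.0773
A₂/A₁ = e^4.0773 ≈ 58.99

58.99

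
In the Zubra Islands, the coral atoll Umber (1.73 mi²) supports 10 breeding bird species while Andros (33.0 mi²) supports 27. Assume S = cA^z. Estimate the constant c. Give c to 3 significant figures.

z = ln(S₂/S₁) / ln(A₂/A₁) = ln(27/10) / ln(33/1.73) = 0.9933 / 2.9484 = 0.3369
c = S₁ / A₁^z = 10 / 1.73^0.3369 = 10 / 1.203 = 8.314

8.31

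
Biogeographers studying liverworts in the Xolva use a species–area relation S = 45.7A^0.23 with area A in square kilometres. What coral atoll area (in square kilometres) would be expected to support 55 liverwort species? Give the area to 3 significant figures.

55 = 45.7 × A^0.23  ⇒  A^0.23 = 55/45.7 = 1.204
ln A = ln(1.204) / 0.23 = 0.1852 / 0.23 = 0.8054
A = e^0.8054 ≈ 2.238 square kilometres

2.24 square kilometres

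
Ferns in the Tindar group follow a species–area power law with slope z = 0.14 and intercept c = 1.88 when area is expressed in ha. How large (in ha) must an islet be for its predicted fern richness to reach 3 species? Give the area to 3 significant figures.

28.2 ha

3 = 1.88 × A^0.14  ⇒  A^0.14 = 3/1.88 = 1.596
ln A = ln(1.596) / 0.14 = 0.4673 / 0.14 = 3.3381
A = e^3.3381 ≈ 28.17 ha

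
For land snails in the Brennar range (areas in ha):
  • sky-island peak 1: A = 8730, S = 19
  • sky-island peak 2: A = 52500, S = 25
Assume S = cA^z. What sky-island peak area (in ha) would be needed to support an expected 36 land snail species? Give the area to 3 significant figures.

569000 ha

z = ln(25/19) / ln(52500/8730) = 0.2744 / 1.7940 = 0.1530
c = 19 / 8730^0.1530 = 19 / 4.007 = 4.741
A = (36/4.741)^(1/0.1530) ⇒ ln A = ln(7.593)/0.1530 = 13.2523
A = e^13.2523 ≈ 569385 ha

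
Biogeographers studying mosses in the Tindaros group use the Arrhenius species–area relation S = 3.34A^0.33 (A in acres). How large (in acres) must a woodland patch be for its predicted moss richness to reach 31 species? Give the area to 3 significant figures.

855 acres

31 = 3.34 × A^0.33  ⇒  A^0.33 = 31/3.34 = 9.281
ln A = ln(9.281) / 0.33 = 2.2280 / 0.33 = 6.7516
A = e^6.7516 ≈ 855.4 acres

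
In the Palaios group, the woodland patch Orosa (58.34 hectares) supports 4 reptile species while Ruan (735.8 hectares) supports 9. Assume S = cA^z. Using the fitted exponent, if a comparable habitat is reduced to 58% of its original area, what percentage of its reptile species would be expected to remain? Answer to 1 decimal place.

84.0%

z = ln(9/4) / ln(735.8/58.34) = 0.8109 / 2.5347 = 0.3199
S_new/S_old = (A_new/A_old)^z = 0.58^0.3199 = exp(0.3199 × -0.5447) = 0.8401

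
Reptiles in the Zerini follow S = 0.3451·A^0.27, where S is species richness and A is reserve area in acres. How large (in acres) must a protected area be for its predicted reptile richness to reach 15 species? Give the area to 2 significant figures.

15 = 0.3451 × A^0.27  ⇒  A^0.27 = 15/0.3451 = 43.47
ln A = ln(43.47) / 0.27 = 3.7720 / 0.27 = 13.9703
A = e^13.9703 ≈ 1167370 acres

1200000 acres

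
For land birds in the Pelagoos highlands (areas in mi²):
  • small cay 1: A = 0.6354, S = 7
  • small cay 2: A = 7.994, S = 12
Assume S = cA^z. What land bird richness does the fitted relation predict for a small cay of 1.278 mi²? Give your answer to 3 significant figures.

z = ln(12/7) / ln(7.994/0.6354) = 0.5390 / 2.5322 = 0.2129
c = 7 / 0.6354^0.2129 = 7 / 0.908 = 7.709
S₃ = 7.709 × 1.278^0.2129 = 7.709 × 1.054 ≈ 8.123

8.12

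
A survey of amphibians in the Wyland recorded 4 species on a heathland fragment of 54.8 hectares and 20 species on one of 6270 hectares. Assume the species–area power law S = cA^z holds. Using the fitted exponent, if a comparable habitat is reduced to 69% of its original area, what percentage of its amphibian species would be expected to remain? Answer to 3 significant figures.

88.2%

z = ln(20/4) / ln(6270/54.8) = 1.6094 / 4.7398 = 0.3396
S_new/S_old = (A_new/A_old)^z = 0.69^0.3396 = exp(0.3396 × -0.3711) = 0.8816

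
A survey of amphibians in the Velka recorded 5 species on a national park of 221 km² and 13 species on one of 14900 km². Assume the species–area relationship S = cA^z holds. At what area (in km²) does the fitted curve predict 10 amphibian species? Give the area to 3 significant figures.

4690 km²

z = ln(13/5) / ln(14900/221) = 0.9555 / 4.2110 = 0.2269
c = 5 / 221^0.2269 = 5 / 3.404 = 1.469
A = (10/1.469)^(1/0.2269) ⇒ ln A = ln(6.808)/0.2269 = 8.4529
A = e^8.4529 ≈ 4689 km²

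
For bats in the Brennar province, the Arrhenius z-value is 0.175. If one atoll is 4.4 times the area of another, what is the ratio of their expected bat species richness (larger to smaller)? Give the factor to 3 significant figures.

1.30

S₂/S₁ = (A₂/A₁)^z = 4.4^0.175
ln(S₂/S₁) = 0.175 × ln 4.4 = 0.175 × 1.4816 = 0.2593
S₂/S₁ = e^0.2593 ≈ 1.296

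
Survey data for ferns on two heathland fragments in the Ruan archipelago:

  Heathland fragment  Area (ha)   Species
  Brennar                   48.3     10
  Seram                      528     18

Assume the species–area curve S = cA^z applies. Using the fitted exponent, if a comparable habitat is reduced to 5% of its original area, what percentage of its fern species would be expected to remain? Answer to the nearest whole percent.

z = ln(18/10) / ln(528/48.3) = 0.5878 / 2.3917 = 0.2458
S_new/S_old = (A_new/A_old)^z = 0.05^0.2458 = exp(0.2458 × -2.9957) = 0.4789

48%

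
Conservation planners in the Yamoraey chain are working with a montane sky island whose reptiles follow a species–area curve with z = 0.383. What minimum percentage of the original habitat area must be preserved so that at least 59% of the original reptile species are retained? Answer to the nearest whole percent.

Need (A_new/A_old)^0.383 = 0.59, so A_new/A_old = 0.59^(1/0.383) = 0.59^2.611
ln(A_new/A_old) = ln 0.59 / 0.383 = -0.5276 / 0.383 = -1.3776
A_new/A_old = e^-1.3776 ≈ 0.2522

25%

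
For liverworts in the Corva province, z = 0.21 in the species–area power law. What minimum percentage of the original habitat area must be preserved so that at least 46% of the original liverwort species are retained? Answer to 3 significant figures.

2.48%

Need (A_new/A_old)^0.21 = 0.46, so A_new/A_old = 0.46^(1/0.21) = 0.46^4.762
ln(A_new/A_old) = ln 0.46 / 0.21 = -0.7765 / 0.21 = -3.6978
A_new/A_old = e^-3.6978 ≈ 0.02478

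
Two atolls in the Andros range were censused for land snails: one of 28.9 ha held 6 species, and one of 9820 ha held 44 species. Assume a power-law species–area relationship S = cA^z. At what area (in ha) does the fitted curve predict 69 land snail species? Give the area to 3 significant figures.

z = ln(44/6) / ln(9820/28.9) = 1.9924 / 5.8283 = 0.3419
c = 6 / 28.9^0.3419 = 6 / 3.158 = 1.9
A = (69/1.9)^(1/0.3419) ⇒ ln A = ln(36.32)/0.3419 = 10.5083
A = e^10.5083 ≈ 36618 ha

36600 ha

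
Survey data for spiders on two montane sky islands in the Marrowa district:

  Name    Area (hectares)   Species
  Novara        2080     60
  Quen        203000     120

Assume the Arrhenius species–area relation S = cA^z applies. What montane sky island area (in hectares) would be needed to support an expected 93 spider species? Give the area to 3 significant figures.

z = ln(120/60) / ln(203000/2080) = 0.6931 / 4.5808 = 0.1513
c = 60 / 2080^0.1513 = 60 / 3.177 = 18.88
A = (93/18.88)^(1/0.1513) ⇒ ln A = ln(4.925)/0.1513 = 10.5364
A = e^10.5364 ≈ 37663 hectares

37700 hectares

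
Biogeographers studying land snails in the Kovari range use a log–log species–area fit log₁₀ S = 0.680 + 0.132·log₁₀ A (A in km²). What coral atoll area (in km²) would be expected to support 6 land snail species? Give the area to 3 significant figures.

6 = 4.786 × A^0.132  ⇒  A^0.132 = 6/4.786 = 1.254
ln A = ln(1.254) / 0.132 = 0.2260 / 0.132 = 1.7121
A = e^1.7121 ≈ 5.541 km²

5.54 km²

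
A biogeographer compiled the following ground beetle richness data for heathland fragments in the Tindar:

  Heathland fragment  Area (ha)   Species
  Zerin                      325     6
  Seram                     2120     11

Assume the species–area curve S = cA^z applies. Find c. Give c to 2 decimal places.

0.93

z = ln(S₂/S₁) / ln(A₂/A₁) = ln(11/6) / ln(2120/325) = 0.6061 / 1.8753 = 0.3232
c = S₁ / A₁^z = 6 / 325^0.3232 = 6 / 6.484 = 0.9253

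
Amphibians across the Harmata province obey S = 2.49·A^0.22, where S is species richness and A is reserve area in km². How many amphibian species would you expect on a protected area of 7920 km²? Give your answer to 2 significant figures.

18

S = 2.49 × 7920^0.22
ln S = ln 2.49 + 0.22 × ln 7920 = 0.9123 + 0.22 × 8.9771 = 2.8873
S = e^2.8873 ≈ 17.94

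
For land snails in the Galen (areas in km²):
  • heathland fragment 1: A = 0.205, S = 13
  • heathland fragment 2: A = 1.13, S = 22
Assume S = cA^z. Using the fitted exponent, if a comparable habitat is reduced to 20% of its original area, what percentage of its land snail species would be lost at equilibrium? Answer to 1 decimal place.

39.1%

z = ln(22/13) / ln(1.13/0.205) = 0.5261 / 1.7070 = 0.3082
S_new/S_old = (A_new/A_old)^z = 0.2^0.3082 = exp(0.3082 × -1.6094) = 0.6089
Fraction lost = 1 − 0.6089 = 0.3911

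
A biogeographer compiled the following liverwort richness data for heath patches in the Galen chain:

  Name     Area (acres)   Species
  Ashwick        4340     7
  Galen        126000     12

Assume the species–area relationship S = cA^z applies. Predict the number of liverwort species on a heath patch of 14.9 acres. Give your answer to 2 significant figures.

2.8

z = ln(12/7) / ln(126000/4340) = 0.5390 / 3.3684 = 0.1600
c = 7 / 4340^0.1600 = 7 / 3.82 = 1.833
S₃ = 1.833 × 14.9^0.1600 = 1.833 × 1.541 ≈ 2.823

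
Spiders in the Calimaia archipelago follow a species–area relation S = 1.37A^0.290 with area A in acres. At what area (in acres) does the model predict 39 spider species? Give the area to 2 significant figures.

39 = 1.37 × A^0.29  ⇒  A^0.29 = 39/1.37 = 28.47
ln A = ln(28.47) / 0.29 = 3.3488 / 0.29 = 11.5474
A = e^11.5474 ≈ 103509 acres

100000 acres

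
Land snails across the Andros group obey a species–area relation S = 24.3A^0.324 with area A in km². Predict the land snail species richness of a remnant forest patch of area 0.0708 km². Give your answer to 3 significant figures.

S = 24.3 × 0.0708^0.324 = 24.3 × 0.424 ≈ 10.3

10.3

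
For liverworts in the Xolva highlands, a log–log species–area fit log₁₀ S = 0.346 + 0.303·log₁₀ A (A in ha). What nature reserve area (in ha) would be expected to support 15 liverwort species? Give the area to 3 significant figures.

549 ha

15 = 2.218 × A^0.303  ⇒  A^0.303 = 15/2.218 = 6.762
ln A = ln(6.762) / 0.303 = 1.9114 / 0.303 = 6.3081
A = e^6.3081 ≈ 549 ha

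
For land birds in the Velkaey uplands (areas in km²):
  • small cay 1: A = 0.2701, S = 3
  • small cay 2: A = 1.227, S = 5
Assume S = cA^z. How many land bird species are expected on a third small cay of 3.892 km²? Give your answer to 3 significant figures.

z = ln(5/3) / ln(1.227/0.2701) = 0.5108 / 1.5135 = 0.3375
c = 3 / 0.2701^0.3375 = 3 / 0.6429 = 4.666
S₃ = 4.666 × 3.892^0.3375 = 4.666 × 1.582 ≈ 7.382

7.38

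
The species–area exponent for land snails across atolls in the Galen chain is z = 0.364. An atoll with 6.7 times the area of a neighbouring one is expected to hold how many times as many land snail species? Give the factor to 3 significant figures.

S₂/S₁ = (A₂/A₁)^z = 6.7^0.364
ln(S₂/S₁) = 0.364 × ln 6.7 = 0.364 × 1.9021 = 0.6924
S₂/S₁ = e^0.6924 ≈ 1.998

2.00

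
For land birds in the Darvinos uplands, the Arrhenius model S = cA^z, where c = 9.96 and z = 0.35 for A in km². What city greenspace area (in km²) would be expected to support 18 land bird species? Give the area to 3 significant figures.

18 = 9.96 × A^0.35  ⇒  A^0.35 = 18/9.96 = 1.807
ln A = ln(1.807) / 0.35 = 0.5918 / 0.35 = 1.6908
A = e^1.6908 ≈ 5.424 km²

5.42 km²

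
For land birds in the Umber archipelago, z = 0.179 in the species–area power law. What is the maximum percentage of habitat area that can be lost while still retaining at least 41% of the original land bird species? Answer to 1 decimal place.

Need (A_new/A_old)^0.179 = 0.41, so A_new/A_old = 0.41^(1/0.179) = 0.41^5.587
ln(A_new/A_old) = ln 0.41 / 0.179 = -0.8916 / 0.179 = -4.9810
A_new/A_old = e^-4.9810 ≈ 0.006867
Fraction that can be lost = 1 − 0.006867 = 0.9931

99.3%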